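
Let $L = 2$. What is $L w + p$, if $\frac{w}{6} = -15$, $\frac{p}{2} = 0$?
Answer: $-180$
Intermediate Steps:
$p = 0$ ($p = 2 \cdot 0 = 0$)
$w = -90$ ($w = 6 \left(-15\right) = -90$)
$L w + p = 2 \left(-90\right) + 0 = -180 + 0 = -180$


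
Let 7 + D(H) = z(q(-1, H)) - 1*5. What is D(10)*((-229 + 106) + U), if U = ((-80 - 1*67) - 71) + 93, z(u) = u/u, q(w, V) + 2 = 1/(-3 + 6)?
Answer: 2728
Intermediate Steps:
q(w, V) = -5/3 (q(w, V) = -2 + 1/(-3 + 6) = -2 + 1/3 = -2 + ⅓ = -5/3)
z(u) = 1
D(H) = -11 (D(H) = -7 + (1 - 1*5) = -7 + (1 - 5) = -7 - 4 = -11)
U = -125 (U = ((-80 - 67) - 71) + 93 = (-147 - 71) + 93 = -218 + 93 = -125)
D(10)*((-229 + 106) + U) = -11*((-229 + 106) - 125) = -11*(-123 - 125) = -11*(-248) = 2728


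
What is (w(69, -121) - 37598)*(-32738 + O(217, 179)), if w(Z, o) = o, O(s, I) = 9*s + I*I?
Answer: -47375064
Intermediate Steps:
O(s, I) = I² + 9*s (O(s, I) = 9*s + I² = I² + 9*s)
(w(69, -121) - 37598)*(-32738 + O(217, 179)) = (-121 - 37598)*(-32738 + (179² + 9*217)) = -37719*(-32738 + (32041 + 1953)) = -37719*(-32738 + 33994) = -37719*1256 = -47375064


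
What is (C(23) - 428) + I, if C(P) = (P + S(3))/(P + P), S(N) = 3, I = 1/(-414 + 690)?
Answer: -117971/276 ≈ -427.43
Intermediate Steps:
I = 1/276 ≈ 0.0036232
C(P) = (3 + P)/(2*P) (C(P) = (P + 3)/(P + P) = (3 + P)/((2*P)) = (3 + P)*(1/(2*P)) = (3 + P)/(2*P))
(C(23) - 428) + I = ((½)*(3 + 23)/23 - 428) + 1/276 = ((½)*(1/23)*26 - 428) + 1/276 = (13/23 - 428) + 1/276 = -9831/23 + 1/276 = -117971/276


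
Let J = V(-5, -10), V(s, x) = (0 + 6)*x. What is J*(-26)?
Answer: 1560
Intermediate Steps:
V(s, x) = 6*x
J = -60 (J = 6*(-10) = -60)
J*(-26) = -60*(-26) = 1560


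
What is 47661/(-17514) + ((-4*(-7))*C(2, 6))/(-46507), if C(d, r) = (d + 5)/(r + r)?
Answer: -738952063/271507866 ≈ -2.7217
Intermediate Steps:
C(d, r) = (5 + d)/(2*r) (C(d, r) = (5 + d)/((2*r)) = (5 + d)*(1/(2*r)) = (5 + d)/(2*r))
47661/(-17514) + ((-4*(-7))*C(2, 6))/(-46507) = 47661/(-17514) + ((-4*(-7))*((½)*(5 + 2)/6))/(-46507) = 47661*(-1/17514) + (28*((½)*(⅙)*7))*(-1/46507) = -15887/5838 + (28*(7/12))*(-1/46507) = -15887/5838 + (49/3)*(-1/46507) = -15887/5838 - 49/139521 = -738952063/271507866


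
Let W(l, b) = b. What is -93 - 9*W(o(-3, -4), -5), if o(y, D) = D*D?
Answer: -48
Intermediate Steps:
o(y, D) = D²
-93 - 9*W(o(-3, -4), -5) = -93 - 9*(-5) = -93 + 45 = -48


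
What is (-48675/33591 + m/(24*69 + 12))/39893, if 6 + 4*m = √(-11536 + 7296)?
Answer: -18053397/496710296152 + I*√265/66541524 ≈ -3.6346e-5 + 2.4464e-7*I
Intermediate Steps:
m = -3/2 + I*√265 (m = -3/2 + √(-11536 + 7296)/4 = -3/2 + √(-4240)/4 = -3/2 + (4*I*√265)/4 = -3/2 + I*√265 ≈ -1.5 + 16.279*I)
(-48675/33591 + m/(24*69 + 12))/39893 = (-48675/33591 + (-3/2 + I*√265)/(24*69 + 12))/39893 = (-48675*1/33591 + (-3/2 + I*√265)/(1656 + 12))*(1/39893) = (-16225/11197 + (-3/2 + I*√265)/1668)*(1/39893) = (-16225/11197 + (-3/2 + I*√265)*(1/1668))*(1/39893) = (-16225/11197 + (-1/1112 + I*√265/1668))*(1/39893) = (-18053397/12451064 + I*√265/1668)*(1/39893) = -18053397/496710296152 + I*√265/66541524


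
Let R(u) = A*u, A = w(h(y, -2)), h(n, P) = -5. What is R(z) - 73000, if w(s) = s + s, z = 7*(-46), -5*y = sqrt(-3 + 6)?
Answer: -69780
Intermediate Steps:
y = -sqrt(3)/5 (y = -sqrt(-3 + 6)/5 = -sqrt(3)/5 ≈ -0.34641)
z = -322
w(s) = 2*s
A = -10 (A = 2*(-5) = -10)
R(u) = -10*u
R(z) - 73000 = -10*(-322) - 73000 = 3220 - 73000 = -69780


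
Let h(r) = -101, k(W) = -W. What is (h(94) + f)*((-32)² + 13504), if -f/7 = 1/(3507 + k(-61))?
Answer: -327220500/223 ≈ -1.4674e+6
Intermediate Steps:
f = -7/3568 (f = -7/(3507 - 1*(-61)) = -7/(3507 + 61) = -7/3568 ≈ -0.0019619)
(h(94) + f)*((-32)² + 13504) = (-101 - 7/3568)*((-32)² + 13504) = -360375*(1024 + 13504)/3568 = -360375/3568*14528 = -327220500/223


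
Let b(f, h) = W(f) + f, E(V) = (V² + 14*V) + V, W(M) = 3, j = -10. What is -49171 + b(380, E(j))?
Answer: -48788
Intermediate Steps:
E(V) = V² + 15*V
b(f, h) = 3 + f
-49171 + b(380, E(j)) = -49171 + (3 + 380) = -49171 + 383 = -48788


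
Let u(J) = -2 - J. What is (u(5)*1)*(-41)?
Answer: 287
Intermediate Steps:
(u(5)*1)*(-41) = ((-2 - 1*5)*1)*(-41) = ((-2 - 5)*1)*(-41) = -7*1*(-41) = -7*(-41) = 287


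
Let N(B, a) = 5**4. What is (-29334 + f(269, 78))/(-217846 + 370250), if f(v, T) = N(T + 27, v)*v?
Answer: 138791/152404 ≈ 0.91068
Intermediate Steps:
N(B, a) = 625
f(v, T) = 625*v
(-29334 + f(269, 78))/(-217846 + 370250) = (-29334 + 625*269)/(-217846 + 370250) = (-29334 + 168125)/152404 = 138791*(1/152404) = 138791/152404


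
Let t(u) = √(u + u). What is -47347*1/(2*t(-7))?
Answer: 47347*I*√14/28 ≈ 6327.0*I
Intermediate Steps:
t(u) = √2*√u (t(u) = √(2*u) = √2*√u)
-47347*1/(2*t(-7)) = -47347*(-I*√14/28) = -(-47347)*I*√14/28 = 47347*I*√14/28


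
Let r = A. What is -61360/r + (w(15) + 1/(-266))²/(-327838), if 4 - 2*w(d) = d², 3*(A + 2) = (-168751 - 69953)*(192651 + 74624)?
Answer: -2296627336201499449/61663668470951331582 ≈ -0.037244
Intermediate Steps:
A = -21266537202 (A = -2 + ((-168751 - 69953)*(192651 + 74624))/3 = -2 + (-238704*267275)/3 = -2 + (⅓)*(-63799611600) = -2 - 21266537200 = -21266537202)
r = -21266537202
w(d) = 2 - d²/2
-61360/r + (w(15) + 1/(-266))²/(-327838) = -61360/(-21266537202) + ((2 - ½*15²) + 1/(-266))²/(-327838) = -61360*(-1/21266537202) + ((2 - ½*225) - 1/266)²*(-1/327838) = 30680/10633268601 + ((2 - 225/2) - 1/266)²*(-1/327838) = 30680/10633268601 + (-221/2 - 1/266)²*(-1/327838) = 30680/10633268601 + (-14697/133)²*(-1/327838) = 30680/10633268601 + (216001809/17689)*(-1/327838) = 30680/10633268601 - 216001809/5799126382 = -2296627336201499449/61663668470951331582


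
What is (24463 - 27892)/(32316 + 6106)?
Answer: -3429/38422 ≈ -0.089246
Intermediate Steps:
(24463 - 27892)/(32316 + 6106) = -3429/38422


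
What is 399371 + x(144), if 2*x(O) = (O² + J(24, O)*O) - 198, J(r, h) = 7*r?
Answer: 421736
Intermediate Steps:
x(O) = -99 + O²/2 + 84*O (x(O) = ((O² + (7*24)*O) - 198)/2 = ((O² + 168*O) - 198)/2 = (-198 + O² + 168*O)/2 = -99 + O²/2 + 84*O)
399371 + x(144) = 399371 + (-99 + (½)*144² + 84*144) = 399371 + (-99 + (½)*20736 + 12096) = 399371 + (-99 + 10368 + 12096) = 399371 + 22365 = 421736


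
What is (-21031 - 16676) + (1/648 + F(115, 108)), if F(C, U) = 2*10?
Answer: -24421175/648 ≈ -37687.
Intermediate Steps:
F(C, U) = 20
(-21031 - 16676) + (1/648 + F(115, 108)) = (-21031 - 16676) + (1/648 + 20) = -37707 + (1/648 + 20) = -37707 + 12961/648 = -24421175/648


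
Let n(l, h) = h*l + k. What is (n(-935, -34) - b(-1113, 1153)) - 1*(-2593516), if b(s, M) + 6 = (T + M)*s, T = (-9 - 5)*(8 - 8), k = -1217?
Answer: 3907384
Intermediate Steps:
T = 0 (T = -14*0 = 0)
b(s, M) = -6 + M*s (b(s, M) = -6 + (0 + M)*s = -6 + M*s)
n(l, h) = -1217 + h*l (n(l, h) = h*l - 1217 = -1217 + h*l)
(n(-935, -34) - b(-1113, 1153)) - 1*(-2593516) = ((-1217 - 34*(-935)) - (-6 + 1153*(-1113))) - 1*(-2593516) = ((-1217 + 31790) - (-6 - 1283289)) + 2593516 = (30573 - 1*(-1283295)) + 2593516 = (30573 + 1283295) + 2593516 = 1313868 + 2593516 = 3907384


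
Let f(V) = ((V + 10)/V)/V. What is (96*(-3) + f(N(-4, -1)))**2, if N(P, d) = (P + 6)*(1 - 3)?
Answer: 5294601/64 ≈ 82728.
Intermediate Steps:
N(P, d) = -12 - 2*P (N(P, d) = (6 + P)*(-2) = -12 - 2*P)
f(V) = (10 + V)/V**2 (f(V) = ((10 + V)/V)/V = (10 + V)/V**2)
(96*(-3) + f(N(-4, -1)))**2 = (96*(-3) + (10 + (-12 - 2*(-4)))/(-12 - 2*(-4))**2)**2 = (-288 + (10 + (-12 + 8))/(-12 + 8)**2)**2 = (-288 + (10 - 4)/(-4)**2)**2 = (-288 + (1/16)*6)**2 = (-288 + 3/8)**2 = (-2301/8)**2 = 5294601/64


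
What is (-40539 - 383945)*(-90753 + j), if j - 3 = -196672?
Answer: 122006040248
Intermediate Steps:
j = -196669 (j = 3 - 196672 = -196669)
(-40539 - 383945)*(-90753 + j) = (-40539 - 383945)*(-90753 - 196669) = -424484*(-287422) = 122006040248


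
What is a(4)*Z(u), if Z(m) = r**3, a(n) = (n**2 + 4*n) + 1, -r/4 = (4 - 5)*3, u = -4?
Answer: 57024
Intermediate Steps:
r = 12 (r = -4*(4 - 5)*3 = -(-4)*3 = -4*(-3) = 12)
a(n) = 1 + n**2 + 4*n
Z(m) = 1728 (Z(m) = 12**3 = 1728)
a(4)*Z(u) = (1 + 4**2 + 4*4)*1728 = (1 + 16 + 16)*1728 = 33*1728 = 57024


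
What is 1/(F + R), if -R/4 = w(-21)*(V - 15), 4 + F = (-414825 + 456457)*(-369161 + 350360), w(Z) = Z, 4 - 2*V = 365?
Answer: -1/782739658 ≈ -1.2776e-9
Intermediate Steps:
V = -361/2 (V = 2 - ½*365 = 2 - 365/2 = -361/2 ≈ -180.50)
F = -782723236 (F = -4 + (-414825 + 456457)*(-369161 + 350360) = -4 + 41632*(-18801) = -4 - 782723232 = -782723236)
R = -16422 (R = -(-84)*(-361/2 - 15) = -(-84)*(-391)/2 = -4*8211/2 = -16422)
1/(F + R) = 1/(-782723236 - 16422) = 1/(-782739658) = -1/782739658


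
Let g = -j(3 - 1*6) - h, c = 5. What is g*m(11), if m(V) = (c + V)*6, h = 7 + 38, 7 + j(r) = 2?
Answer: -3840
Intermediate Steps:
j(r) = -5 (j(r) = -7 + 2 = -5)
h = 45
m(V) = 30 + 6*V (m(V) = (5 + V)*6 = 30 + 6*V)
g = -40 (g = -1*(-5) - 1*45 = 5 - 45 = -40)
g*m(11) = -40*(30 + 6*11) = -40*(30 + 66) = -40*96 = -3840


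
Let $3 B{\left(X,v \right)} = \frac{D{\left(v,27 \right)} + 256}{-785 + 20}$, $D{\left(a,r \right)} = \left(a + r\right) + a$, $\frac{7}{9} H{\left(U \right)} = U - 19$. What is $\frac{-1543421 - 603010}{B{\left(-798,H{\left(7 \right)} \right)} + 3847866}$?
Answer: $- \frac{6896482803}{12363193105} \approx -0.55782$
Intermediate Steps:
$H{\left(U \right)} = - \frac{171}{7} + \frac{9 U}{7}$ ($H{\left(U \right)} = \frac{9 \left(U - 19\right)}{7} = \frac{9 \left(-19 + U\right)}{7} = - \frac{171}{7} + \frac{9 U}{7}$)
$D{\left(a,r \right)} = r + 2 a$
$B{\left(X,v \right)} = - \frac{283}{2295} - \frac{2 v}{2295}$ ($B{\left(X,v \right)} = \frac{\left(\left(27 + 2 v\right) + 256\right) \frac{1}{-785 + 20}}{3} = \frac{\left(283 + 2 v\right) \frac{1}{-765}}{3} = \frac{\left(283 + 2 v\right) \left(- \frac{1}{765}\right)}{3} = \frac{- \frac{283}{765} - \frac{2 v}{765}}{3} = - \frac{283}{2295} - \frac{2 v}{2295}$)
$\frac{-1543421 - 603010}{B{\left(-798,H{\left(7 \right)} \right)} + 3847866} = \frac{-1543421 - 603010}{\left(- \frac{283}{2295} - \frac{2 \left(- \frac{171}{7} + \frac{9}{7} \cdot 7\right)}{2295}\right) + 3847866} = - \frac{2146431}{\left(- \frac{283}{2295} - \frac{2 \left(- \frac{171}{7} + 9\right)}{2295}\right) + 3847866} = - \frac{2146431}{\left(- \frac{283}{2295} - - \frac{8}{595}\right) + 3847866} = - \frac{2146431}{\left(- \frac{283}{2295} + \frac{8}{595}\right) + 3847866} = - \frac{2146431}{- \frac{353}{3213} + 3847866} = - \frac{2146431}{\frac{12363193105}{3213}} = \left(-2146431\right) \frac{3213}{12363193105} = - \frac{6896482803}{12363193105}$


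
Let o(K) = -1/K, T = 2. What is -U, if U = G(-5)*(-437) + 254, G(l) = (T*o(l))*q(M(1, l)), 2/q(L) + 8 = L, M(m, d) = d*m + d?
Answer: -12304/45 ≈ -273.42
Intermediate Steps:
M(m, d) = d + d*m
q(L) = 2/(-8 + L)
G(l) = -4/(l*(-8 + 2*l)) (G(l) = (2*(-1/l))*(2/(-8 + l*(1 + 1))) = (-2/l)*(2/(-8 + l*2)) = (-2/l)*(2/(-8 + 2*l)) = -4/(l*(-8 + 2*l)))
U = 12304/45 (U = -2/(-5*(-4 - 5))*(-437) + 254 = -2*(-1/5)/(-9)*(-437) + 254 = -2*(-1/5)*(-1/9)*(-437) + 254 = -2/45*(-437) + 254 = 874/45 + 254 = 12304/45 ≈ 273.42)
-U = -1*12304/45 = -12304/45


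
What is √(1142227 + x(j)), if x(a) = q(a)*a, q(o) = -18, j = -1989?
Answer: √1178029 ≈ 1085.4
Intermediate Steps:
x(a) = -18*a
√(1142227 + x(j)) = √(1142227 - 18*(-1989)) = √(1142227 + 35802) = √1178029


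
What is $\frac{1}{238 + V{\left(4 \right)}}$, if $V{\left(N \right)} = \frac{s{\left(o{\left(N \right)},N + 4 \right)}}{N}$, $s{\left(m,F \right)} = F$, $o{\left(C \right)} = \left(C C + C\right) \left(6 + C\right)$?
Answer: $\frac{1}{240} \approx 0.0041667$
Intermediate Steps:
$o{\left(C \right)} = \left(6 + C\right) \left(C + C^{2}\right)$ ($o{\left(C \right)} = \left(C^{2} + C\right) \left(6 + C\right) = \left(C + C^{2}\right) \left(6 + C\right) = \left(6 + C\right) \left(C + C^{2}\right)$)
$V{\left(N \right)} = \frac{4 + N}{N}$ ($V{\left(N \right)} = \frac{N + 4}{N} = \frac{4 + N}{N}$)
$\frac{1}{238 + V{\left(4 \right)}} = \frac{1}{238 + \frac{4 + 4}{4}} = \frac{1}{238 + \frac{1}{4} \cdot 8} = \frac{1}{238 + 2} = \frac{1}{240}$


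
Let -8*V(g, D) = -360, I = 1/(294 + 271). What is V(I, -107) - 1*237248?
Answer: -237203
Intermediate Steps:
I = 1/565 ≈ 0.0017699
V(g, D) = 45 (V(g, D) = -⅛*(-360) = 45)
V(I, -107) - 1*237248 = 45 - 1*237248 = 45 - 237248 = -237203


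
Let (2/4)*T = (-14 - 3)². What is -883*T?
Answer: -510374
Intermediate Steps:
T = 578 (T = 2*(-14 - 3)² = 2*(-17)² = 2*289 = 578)
-883*T = -883*578 = -510374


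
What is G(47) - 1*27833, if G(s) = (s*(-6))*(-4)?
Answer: -26705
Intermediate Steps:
G(s) = 24*s (G(s) = -6*s*(-4) = 24*s)
G(47) - 1*27833 = 24*47 - 1*27833 = 1128 - 27833 = -26705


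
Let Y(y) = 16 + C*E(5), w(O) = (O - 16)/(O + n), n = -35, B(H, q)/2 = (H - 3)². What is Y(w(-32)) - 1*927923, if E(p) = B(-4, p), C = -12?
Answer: -929083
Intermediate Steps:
B(H, q) = 2*(-3 + H)² (B(H, q) = 2*(H - 3)² = 2*(-3 + H)²)
E(p) = 98 (E(p) = 2*(-3 - 4)² = 2*(-7)² = 2*49 = 98)
w(O) = (-16 + O)/(-35 + O) (w(O) = (O - 16)/(O - 35) = (-16 + O)/(-35 + O))
Y(y) = -1160 (Y(y) = 16 - 12*98 = 16 - 1176 = -1160)
Y(w(-32)) - 1*927923 = -1160 - 1*927923 = -1160 - 927923 = -929083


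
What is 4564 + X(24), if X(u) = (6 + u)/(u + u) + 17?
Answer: 36653/8 ≈ 4581.6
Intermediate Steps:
X(u) = 17 + (6 + u)/(2*u) (X(u) = (6 + u)/((2*u)) + 17 = (6 + u)*(1/(2*u)) + 17 = (6 + u)/(2*u) + 17 = 17 + (6 + u)/(2*u))
4564 + X(24) = 4564 + (35/2 + 3/24) = 4564 + (35/2 + 3*(1/24)) = 4564 + (35/2 + ⅛) = 4564 + 141/8 = 36653/8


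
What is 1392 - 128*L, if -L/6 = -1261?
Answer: -967056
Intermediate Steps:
L = 7566 (L = -6*(-1261) = 7566)
1392 - 128*L = 1392 - 128*7566 = 1392 - 968448 = -967056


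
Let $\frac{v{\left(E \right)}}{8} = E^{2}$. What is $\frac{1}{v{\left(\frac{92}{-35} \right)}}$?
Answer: $\frac{1225}{67712} \approx 0.018091$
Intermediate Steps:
$v{\left(E \right)} = 8 E^{2}$
$\frac{1}{v{\left(\frac{92}{-35} \right)}} = \frac{1}{8 \left(\frac{92}{-35}\right)^{2}} = \frac{1}{8 \left(92 \left(- \frac{1}{35}\right)\right)^{2}} = \frac{1}{8 \left(- \frac{92}{35}\right)^{2}} = \frac{1}{8 \cdot \frac{8464}{1225}} = \frac{1}{\frac{67712}{1225}} = \frac{1225}{67712}$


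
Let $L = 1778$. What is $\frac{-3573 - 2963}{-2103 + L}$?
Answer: $\frac{6536}{325} \approx 20.111$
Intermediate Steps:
$\frac{-3573 - 2963}{-2103 + L} = \frac{-3573 - 2963}{-2103 + 1778} = - \frac{6536}{-325} = \left(-6536\right) \left(- \frac{1}{325}\right) = \frac{6536}{325}$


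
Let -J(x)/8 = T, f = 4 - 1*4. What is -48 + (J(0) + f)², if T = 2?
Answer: 208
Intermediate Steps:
f = 0 (f = 4 - 4 = 0)
J(x) = -16 (J(x) = -8*2 = -16)
-48 + (J(0) + f)² = -48 + (-16 + 0)² = -48 + (-16)² = -48 + 256 = 208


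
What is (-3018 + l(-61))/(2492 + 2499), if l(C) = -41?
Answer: -19/31 ≈ -0.61290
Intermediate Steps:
(-3018 + l(-61))/(2492 + 2499) = (-3018 - 41)/(2492 + 2499) = -3059/4991 = -3059*1/4991 = -19/31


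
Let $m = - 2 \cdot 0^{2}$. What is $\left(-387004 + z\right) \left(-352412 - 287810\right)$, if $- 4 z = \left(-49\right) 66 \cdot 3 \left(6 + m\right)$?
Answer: $238451324122$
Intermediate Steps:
$m = 0$ ($m = \left(-2\right) 0 = 0$)
$z = 14553$ ($z = - \frac{\left(-49\right) 66 \cdot 3 \left(6 + 0\right)}{4} = - \frac{\left(-3234\right) 3 \cdot 6}{4} = - \frac{\left(-3234\right) 18}{4} = \left(- \frac{1}{4}\right) \left(-58212\right) = 14553$)
$\left(-387004 + z\right) \left(-352412 - 287810\right) = \left(-387004 + 14553\right) \left(-352412 - 287810\right) = \left(-372451\right) \left(-640222\right) = 238451324122$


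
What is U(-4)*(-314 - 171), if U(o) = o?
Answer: 1940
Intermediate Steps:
U(-4)*(-314 - 171) = -4*(-314 - 171) = -4*(-485) = 1940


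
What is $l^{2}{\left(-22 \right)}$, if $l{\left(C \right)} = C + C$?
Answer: $1936$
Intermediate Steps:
$l{\left(C \right)} = 2 C$
$l^{2}{\left(-22 \right)} = \left(2 \left(-22\right)\right)^{2} = \left(-44\right)^{2} = 1936$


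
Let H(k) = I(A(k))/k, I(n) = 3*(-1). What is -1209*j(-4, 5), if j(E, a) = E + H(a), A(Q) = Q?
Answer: 27807/5 ≈ 5561.4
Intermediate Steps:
I(n) = -3
H(k) = -3/k
j(E, a) = E - 3/a
-1209*j(-4, 5) = -1209*(-4 - 3/5) = -1209*(-4 - 3*⅕) = -1209*(-4 - ⅗) = -1209*(-23/5) = 27807/5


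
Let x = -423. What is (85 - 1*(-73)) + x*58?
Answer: -24376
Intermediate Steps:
(85 - 1*(-73)) + x*58 = (85 - 1*(-73)) - 423*58 = (85 + 73) - 24534 = 158 - 24534 = -24376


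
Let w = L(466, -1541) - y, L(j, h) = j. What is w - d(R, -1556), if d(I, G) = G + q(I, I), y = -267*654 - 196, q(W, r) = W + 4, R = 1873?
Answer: 174959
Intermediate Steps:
q(W, r) = 4 + W
y = -174814 (y = -174618 - 196 = -174814)
d(I, G) = 4 + G + I (d(I, G) = G + (4 + I) = 4 + G + I)
w = 175280 (w = 466 - 1*(-174814) = 466 + 174814 = 175280)
w - d(R, -1556) = 175280 - (4 - 1556 + 1873) = 175280 - 1*321 = 175280 - 321 = 174959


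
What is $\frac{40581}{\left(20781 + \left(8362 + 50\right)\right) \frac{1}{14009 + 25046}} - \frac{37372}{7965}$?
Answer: $\frac{4207521818593}{77507415} \approx 54285.0$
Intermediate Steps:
$\frac{40581}{\left(20781 + \left(8362 + 50\right)\right) \frac{1}{14009 + 25046}} - \frac{37372}{7965} = \frac{40581}{\left(20781 + 8412\right) \frac{1}{39055}} - \frac{37372}{7965} = \frac{40581}{29193 \cdot \frac{1}{39055}} - \frac{37372}{7965} = \frac{40581}{\frac{29193}{39055}} - \frac{37372}{7965} = 40581 \cdot \frac{39055}{29193} - \frac{37372}{7965} = \frac{528296985}{9731} - \frac{37372}{7965} = \frac{4207521818593}{77507415}$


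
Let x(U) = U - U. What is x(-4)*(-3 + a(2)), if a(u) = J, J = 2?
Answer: 0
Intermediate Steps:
x(U) = 0
a(u) = 2
x(-4)*(-3 + a(2)) = 0*(-3 + 2) = 0*(-1) = 0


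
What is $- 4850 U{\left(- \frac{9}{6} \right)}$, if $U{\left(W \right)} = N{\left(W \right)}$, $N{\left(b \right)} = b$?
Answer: $7275$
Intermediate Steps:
$U{\left(W \right)} = W$
$- 4850 U{\left(- \frac{9}{6} \right)} = - 4850 \left(- \frac{9}{6}\right) = - 4850 \left(\left(-9\right) \frac{1}{6}\right) = \left(-4850\right) \left(- \frac{3}{2}\right) = 7275$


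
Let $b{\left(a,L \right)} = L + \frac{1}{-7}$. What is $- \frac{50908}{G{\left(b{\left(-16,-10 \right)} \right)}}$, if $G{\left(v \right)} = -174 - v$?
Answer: $\frac{356356}{1147} \approx 310.69$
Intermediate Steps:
$b{\left(a,L \right)} = - \frac{1}{7} + L$ ($b{\left(a,L \right)} = L - \frac{1}{7} = - \frac{1}{7} + L$)
$- \frac{50908}{G{\left(b{\left(-16,-10 \right)} \right)}} = - \frac{50908}{-174 - \left(- \frac{1}{7} - 10\right)} = - \frac{50908}{-174 - - \frac{71}{7}} = - \frac{50908}{-174 + \frac{71}{7}} = - \frac{50908}{- \frac{1147}{7}} = \left(-50908\right) \left(- \frac{7}{1147}\right) = \frac{356356}{1147}$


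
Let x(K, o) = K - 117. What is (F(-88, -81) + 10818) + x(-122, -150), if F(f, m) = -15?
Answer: 10564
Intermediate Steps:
x(K, o) = -117 + K
(F(-88, -81) + 10818) + x(-122, -150) = (-15 + 10818) + (-117 - 122) = 10803 - 239 = 10564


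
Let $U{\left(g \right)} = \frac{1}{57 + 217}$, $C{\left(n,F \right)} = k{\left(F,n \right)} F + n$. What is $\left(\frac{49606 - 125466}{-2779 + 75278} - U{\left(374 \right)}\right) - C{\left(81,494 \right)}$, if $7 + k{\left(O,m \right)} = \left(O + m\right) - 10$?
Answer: $- \frac{5477381352297}{19864726} \approx -2.7573 \cdot 10^{5}$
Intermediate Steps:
$k{\left(O,m \right)} = -17 + O + m$ ($k{\left(O,m \right)} = -7 - \left(10 - O - m\right) = -7 + \left(-10 + O + m\right) = -17 + O + m$)
$C{\left(n,F \right)} = n + F \left(-17 + F + n\right)$ ($C{\left(n,F \right)} = \left(-17 + F + n\right) F + n = F \left(-17 + F + n\right) + n = n + F \left(-17 + F + n\right)$)
$U{\left(g \right)} = \frac{1}{274}$
$\left(\frac{49606 - 125466}{-2779 + 75278} - U{\left(374 \right)}\right) - C{\left(81,494 \right)} = \left(\frac{49606 - 125466}{-2779 + 75278} - \frac{1}{274}\right) - \left(81 + 494 \left(-17 + 494 + 81\right)\right) = \left(- \frac{75860}{72499} - \frac{1}{274}\right) - \left(81 + 494 \cdot 558\right) = \left(\left(-75860\right) \frac{1}{72499} - \frac{1}{274}\right) - \left(81 + 275652\right) = \left(- \frac{75860}{72499} - \frac{1}{274}\right) - 275733 = - \frac{20858139}{19864726} - 275733 = - \frac{5477381352297}{19864726}$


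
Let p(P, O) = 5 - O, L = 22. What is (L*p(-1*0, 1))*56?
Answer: 4928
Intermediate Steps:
(L*p(-1*0, 1))*56 = (22*(5 - 1*1))*56 = (22*(5 - 1))*56 = (22*4)*56 = 88*56 = 4928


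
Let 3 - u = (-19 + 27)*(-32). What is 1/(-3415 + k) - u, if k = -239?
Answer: -946387/3654 ≈ -259.00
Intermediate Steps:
u = 259 (u = 3 - (-19 + 27)*(-32) = 3 - 8*(-32) = 3 - 1*(-256) = 3 + 256 = 259)
1/(-3415 + k) - u = 1/(-3415 - 239) - 1*259 = 1/(-3654) - 259 = -1/3654 - 259 = -946387/3654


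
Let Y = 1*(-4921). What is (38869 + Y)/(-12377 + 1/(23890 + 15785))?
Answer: -673443450/245528737 ≈ -2.7428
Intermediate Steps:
Y = -4921
(38869 + Y)/(-12377 + 1/(23890 + 15785)) = (38869 - 4921)/(-12377 + 1/(23890 + 15785)) = 33948/(-12377 + 1/39675) = 33948/(-491057474/39675) = 33948*(-39675/491057474) = -673443450/245528737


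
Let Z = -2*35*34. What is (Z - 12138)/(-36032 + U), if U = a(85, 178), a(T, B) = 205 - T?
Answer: 7259/17956 ≈ 0.40427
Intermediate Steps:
U = 120 (U = 205 - 1*85 = 205 - 85 = 120)
Z = -2380 (Z = -70*34 = -2380)
(Z - 12138)/(-36032 + U) = (-2380 - 12138)/(-36032 + 120) = -14518/(-35912) = -14518*(-1/35912) = 7259/17956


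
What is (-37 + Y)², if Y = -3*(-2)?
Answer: 961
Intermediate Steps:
Y = 6
(-37 + Y)² = (-37 + 6)² = (-31)² = 961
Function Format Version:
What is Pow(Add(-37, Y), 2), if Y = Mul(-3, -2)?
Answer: 961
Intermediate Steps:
Y = 6
Pow(Add(-37, Y), 2) = Pow(Add(-37, 6), 2) = Pow(-31, 2) = 961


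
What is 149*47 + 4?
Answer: 7007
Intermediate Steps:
149*47 + 4 = 7003 + 4 = 7007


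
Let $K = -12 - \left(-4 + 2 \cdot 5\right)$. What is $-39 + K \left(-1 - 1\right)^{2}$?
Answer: $-111$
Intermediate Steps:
$K = -18$ ($K = -12 - \left(-4 + 10\right) = -12 - 6 = -18$)
$-39 + K \left(-1 - 1\right)^{2} = -39 - 18 \left(-1 - 1\right)^{2} = -39 - 18 \left(-2\right)^{2} = -39 - 72 = -111$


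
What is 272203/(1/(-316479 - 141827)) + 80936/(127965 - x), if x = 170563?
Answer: -2657098558685750/21299 ≈ -1.2475e+11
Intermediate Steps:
272203/(1/(-316479 - 141827)) + 80936/(127965 - x) = 272203/(1/(-316479 - 141827)) + 80936/(127965 - 1*170563) = 272203/(1/(-458306)) + 80936/(127965 - 170563) = 272203/(-1/458306) + 80936/(-42598) = 272203*(-458306) + 80936*(-1/42598) = -124752268118 - 40468/21299 = -2657098558685750/21299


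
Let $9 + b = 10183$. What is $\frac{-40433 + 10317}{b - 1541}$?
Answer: $- \frac{30116}{8633} \approx -3.4885$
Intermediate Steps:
$b = 10174$ ($b = -9 + 10183 = 10174$)
$\frac{-40433 + 10317}{b - 1541} = \frac{-40433 + 10317}{10174 - 1541} = - \frac{30116}{8633}$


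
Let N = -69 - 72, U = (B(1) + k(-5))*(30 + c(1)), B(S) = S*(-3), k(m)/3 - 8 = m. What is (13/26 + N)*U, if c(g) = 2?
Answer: -26976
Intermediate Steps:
k(m) = 24 + 3*m
B(S) = -3*S
U = 192 (U = (-3*1 + (24 + 3*(-5)))*(30 + 2) = (-3 + (24 - 15))*32 = (-3 + 9)*32 = 6*32 = 192)
N = -141
(13/26 + N)*U = (13/26 - 141)*192 = (13*(1/26) - 141)*192 = (1/2 - 141)*192 = -281/2*192 = -26976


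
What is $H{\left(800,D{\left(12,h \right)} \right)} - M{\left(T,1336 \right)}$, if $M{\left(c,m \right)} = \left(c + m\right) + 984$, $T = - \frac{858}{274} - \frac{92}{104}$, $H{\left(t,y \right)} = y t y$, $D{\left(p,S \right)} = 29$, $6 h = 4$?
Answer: $\frac{2388264065}{3562} \approx 6.7048 \cdot 10^{5}$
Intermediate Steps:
$h = \frac{2}{3}$ ($h = \frac{1}{6} \cdot 4 = \frac{2}{3} \approx 0.66667$)
$H{\left(t,y \right)} = t y^{2}$ ($H{\left(t,y \right)} = t y y = t y^{2}$)
$T = - \frac{14305}{3562}$ ($T = \left(-858\right) \frac{1}{274} - \frac{23}{26} = - \frac{429}{137} - \frac{23}{26} = - \frac{14305}{3562} \approx -4.016$)
$M{\left(c,m \right)} = 984 + c + m$
$H{\left(800,D{\left(12,h \right)} \right)} - M{\left(T,1336 \right)} = 800 \cdot 29^{2} - \left(984 - \frac{14305}{3562} + 1336\right) = 800 \cdot 841 - \frac{8249535}{3562} = 672800 - \frac{8249535}{3562} = \frac{2388264065}{3562}$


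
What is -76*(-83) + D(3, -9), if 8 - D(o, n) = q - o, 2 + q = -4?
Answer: 6325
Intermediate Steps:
q = -6 (q = -2 - 4 = -6)
D(o, n) = 14 + o (D(o, n) = 8 - (-6 - o) = 8 + (6 + o) = 14 + o)
-76*(-83) + D(3, -9) = -76*(-83) + (14 + 3) = 6308 + 17 = 6325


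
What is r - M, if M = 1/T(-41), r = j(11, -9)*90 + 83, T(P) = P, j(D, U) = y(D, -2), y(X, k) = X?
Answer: 43994/41 ≈ 1073.0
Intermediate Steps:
j(D, U) = D
r = 1073 (r = 11*90 + 83 = 990 + 83 = 1073)
M = -1/41 (M = 1/(-41) = -1/41 ≈ -0.024390)
r - M = 1073 - 1*(-1/41) = 1073 + 1/41 = 43994/41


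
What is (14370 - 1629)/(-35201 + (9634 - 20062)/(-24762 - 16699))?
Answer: -528254601/1459458233 ≈ -0.36195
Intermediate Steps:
(14370 - 1629)/(-35201 + (9634 - 20062)/(-24762 - 16699)) = 12741/(-35201 - 10428/(-41461)) = 12741/(-35201 - 10428*(-1/41461)) = 12741/(-35201 + 10428/41461) = 12741/(-1459458233/41461) = 12741*(-41461/1459458233) = -528254601/1459458233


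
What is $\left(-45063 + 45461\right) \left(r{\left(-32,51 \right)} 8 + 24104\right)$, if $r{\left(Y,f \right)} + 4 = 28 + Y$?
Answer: $9567920$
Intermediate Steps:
$r{\left(Y,f \right)} = 24 + Y$ ($r{\left(Y,f \right)} = -4 + \left(28 + Y\right) = 24 + Y$)
$\left(-45063 + 45461\right) \left(r{\left(-32,51 \right)} 8 + 24104\right) = \left(-45063 + 45461\right) \left(\left(24 - 32\right) 8 + 24104\right) = 398 \left(\left(-8\right) 8 + 24104\right) = 398 \left(-64 + 24104\right) = 398 \cdot 24040 = 9567920$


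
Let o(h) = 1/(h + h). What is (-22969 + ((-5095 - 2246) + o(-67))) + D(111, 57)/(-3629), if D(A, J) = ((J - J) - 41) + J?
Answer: -14739334433/486286 ≈ -30310.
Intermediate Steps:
o(h) = 1/(2*h)
D(A, J) = -41 + J (D(A, J) = (0 - 41) + J = -41 + J)
(-22969 + ((-5095 - 2246) + o(-67))) + D(111, 57)/(-3629) = (-22969 + ((-5095 - 2246) + (1/2)/(-67))) + (-41 + 57)/(-3629) = (-22969 + (-7341 + (1/2)*(-1/67))) + 16*(-1/3629) = (-22969 + (-7341 - 1/134)) - 16/3629 = (-22969 - 983695/134) - 16/3629 = -4061541/134 - 16/3629 = -14739334433/486286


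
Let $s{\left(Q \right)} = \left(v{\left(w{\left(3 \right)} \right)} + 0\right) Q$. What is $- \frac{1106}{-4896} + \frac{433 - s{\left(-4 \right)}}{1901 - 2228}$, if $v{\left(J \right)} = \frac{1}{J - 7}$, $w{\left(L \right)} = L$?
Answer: $- \frac{292235}{266832} \approx -1.0952$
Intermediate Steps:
$v{\left(J \right)} = \frac{1}{-7 + J}$ ($v{\left(J \right)} = \frac{1}{J - 7} = \frac{1}{-7 + J}$)
$s{\left(Q \right)} = - \frac{Q}{4}$ ($s{\left(Q \right)} = \left(\frac{1}{-7 + 3} + 0\right) Q = \left(\frac{1}{-4} + 0\right) Q = \left(- \frac{1}{4} + 0\right) Q = - \frac{Q}{4}$)
$- \frac{1106}{-4896} + \frac{433 - s{\left(-4 \right)}}{1901 - 2228} = - \frac{1106}{-4896} + \frac{433 - \left(- \frac{1}{4}\right) \left(-4\right)}{1901 - 2228} = \left(-1106\right) \left(- \frac{1}{4896}\right) + \frac{433 - 1}{1901 - 2228} = \frac{553}{2448} + \frac{433 - 1}{-327} = \frac{553}{2448} + 432 \left(- \frac{1}{327}\right) = \frac{553}{2448} - \frac{144}{109} = - \frac{292235}{266832}$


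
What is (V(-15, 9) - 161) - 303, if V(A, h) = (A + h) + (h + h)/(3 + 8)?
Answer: -5152/11 ≈ -468.36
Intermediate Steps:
V(A, h) = A + 13*h/11 (V(A, h) = (A + h) + (2*h)/11 = (A + h) + (2*h)*(1/11) = (A + h) + 2*h/11 = A + 13*h/11)
(V(-15, 9) - 161) - 303 = ((-15 + (13/11)*9) - 161) - 303 = ((-15 + 117/11) - 161) - 303 = (-48/11 - 161) - 303 = -1819/11 - 303 = -5152/11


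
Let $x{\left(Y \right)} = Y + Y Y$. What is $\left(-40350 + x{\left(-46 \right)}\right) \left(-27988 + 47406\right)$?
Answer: $-743321040$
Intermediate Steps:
$x{\left(Y \right)} = Y + Y^{2}$
$\left(-40350 + x{\left(-46 \right)}\right) \left(-27988 + 47406\right) = \left(-40350 - 46 \left(1 - 46\right)\right) \left(-27988 + 47406\right) = \left(-40350 - -2070\right) 19418 = \left(-40350 + 2070\right) 19418 = \left(-38280\right) 19418 = -743321040$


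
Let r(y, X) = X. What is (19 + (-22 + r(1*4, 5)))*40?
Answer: 80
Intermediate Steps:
(19 + (-22 + r(1*4, 5)))*40 = (19 + (-22 + 5))*40 = (19 - 17)*40 = 2*40 = 80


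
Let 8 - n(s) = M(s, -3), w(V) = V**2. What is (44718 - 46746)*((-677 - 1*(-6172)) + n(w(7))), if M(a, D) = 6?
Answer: -11147916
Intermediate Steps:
n(s) = 2 (n(s) = 8 - 1*6 = 8 - 6 = 2)
(44718 - 46746)*((-677 - 1*(-6172)) + n(w(7))) = (44718 - 46746)*((-677 - 1*(-6172)) + 2) = -2028*((-677 + 6172) + 2) = -2028*(5495 + 2) = -2028*5497 = -11147916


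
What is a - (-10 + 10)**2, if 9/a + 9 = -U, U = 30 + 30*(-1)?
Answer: -1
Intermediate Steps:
U = 0 (U = 30 - 30 = 0)
a = -1 (a = 9/(-9 - 1*0) = 9/(-9 + 0) = 9/(-9) = 9*(-1/9) = -1)
a - (-10 + 10)**2 = -1 - (-10 + 10)**2 = -1 - 1*0**2 = -1 - 1*0 = -1 + 0 = -1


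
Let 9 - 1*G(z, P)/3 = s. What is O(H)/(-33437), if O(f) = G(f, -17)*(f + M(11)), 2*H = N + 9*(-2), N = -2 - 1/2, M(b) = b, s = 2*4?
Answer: -9/133748 ≈ -6.7291e-5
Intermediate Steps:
s = 8
G(z, P) = 3 (G(z, P) = 27 - 3*8 = 27 - 24 = 3)
N = -5/2 (N = -2 - 1/2 = -2 - 1*½ = -2 - ½ = -5/2 ≈ -2.5000)
H = -41/4 (H = (-5/2 + 9*(-2))/2 = (-5/2 - 18)/2 = (½)*(-41/2) = -41/4 ≈ -10.250)
O(f) = 33 + 3*f (O(f) = 3*(f + 11) = 3*(11 + f) = 33 + 3*f)
O(H)/(-33437) = (33 + 3*(-41/4))/(-33437) = (33 - 123/4)*(-1/33437) = (9/4)*(-1/33437) = -9/133748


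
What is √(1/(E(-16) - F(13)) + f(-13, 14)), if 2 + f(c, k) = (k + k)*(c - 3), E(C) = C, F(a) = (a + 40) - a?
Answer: I*√352814/28 ≈ 21.214*I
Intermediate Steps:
F(a) = 40 (F(a) = (40 + a) - a = 40)
f(c, k) = -2 + 2*k*(-3 + c) (f(c, k) = -2 + (k + k)*(c - 3) = -2 + (2*k)*(-3 + c) = -2 + 2*k*(-3 + c))
√(1/(E(-16) - F(13)) + f(-13, 14)) = √(1/(-16 - 1*40) + (-2 - 6*14 + 2*(-13)*14)) = √(1/(-16 - 40) + (-2 - 84 - 364)) = √(1/(-56) - 450) = √(-1/56 - 450) = √(-25201/56) = I*√352814/28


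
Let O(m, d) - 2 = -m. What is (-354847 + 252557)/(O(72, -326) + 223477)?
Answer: -102290/223407 ≈ -0.45786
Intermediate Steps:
O(m, d) = 2 - m
(-354847 + 252557)/(O(72, -326) + 223477) = (-354847 + 252557)/((2 - 1*72) + 223477) = -102290/((2 - 72) + 223477) = -102290/(-70 + 223477) = -102290/223407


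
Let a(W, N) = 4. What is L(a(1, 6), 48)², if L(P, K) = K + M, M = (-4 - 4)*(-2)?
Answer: 4096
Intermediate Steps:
M = 16 (M = -8*(-2) = 16)
L(P, K) = 16 + K (L(P, K) = K + 16 = 16 + K)
L(a(1, 6), 48)² = (16 + 48)² = 64² = 4096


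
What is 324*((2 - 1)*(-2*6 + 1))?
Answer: -3564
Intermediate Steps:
324*((2 - 1)*(-2*6 + 1)) = 324*(1*(-12 + 1)) = 324*(1*(-11)) = 324*(-11) = -3564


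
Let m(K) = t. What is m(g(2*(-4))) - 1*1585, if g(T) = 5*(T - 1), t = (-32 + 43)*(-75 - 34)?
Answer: -2784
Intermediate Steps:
t = -1199 (t = 11*(-109) = -1199)
g(T) = -5 + 5*T (g(T) = 5*(-1 + T) = -5 + 5*T)
m(K) = -1199
m(g(2*(-4))) - 1*1585 = -1199 - 1*1585 = -1199 - 1585 = -2784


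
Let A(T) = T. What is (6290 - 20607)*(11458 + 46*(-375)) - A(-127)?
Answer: 82924191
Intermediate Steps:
(6290 - 20607)*(11458 + 46*(-375)) - A(-127) = (6290 - 20607)*(11458 + 46*(-375)) - 1*(-127) = -14317*(11458 - 17250) + 127 = -14317*(-5792) + 127 = 82924064 + 127 = 82924191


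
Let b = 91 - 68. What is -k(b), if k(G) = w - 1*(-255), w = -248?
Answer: -7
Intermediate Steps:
b = 23
k(G) = 7 (k(G) = -248 - 1*(-255) = -248 + 255 = 7)
-k(b) = -1*7 = -7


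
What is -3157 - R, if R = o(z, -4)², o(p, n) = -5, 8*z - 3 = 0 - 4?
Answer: -3182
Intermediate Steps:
z = -⅛ (z = 3/8 + (0 - 4)/8 = 3/8 + (⅛)*(-4) = 3/8 - ½ = -⅛ ≈ -0.12500)
R = 25 (R = (-5)² = 25)
-3157 - R = -3157 - 1*25 = -3157 - 25 = -3182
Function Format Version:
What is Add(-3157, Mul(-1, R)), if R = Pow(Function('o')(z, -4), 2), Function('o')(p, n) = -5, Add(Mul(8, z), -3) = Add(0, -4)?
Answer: -3182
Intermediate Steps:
z = Rational(-1, 8) (z = Add(Rational(3, 8), Mul(Rational(1, 8), Add(0, -4))) = Add(Rational(3, 8), Mul(Rational(1, 8), -4)) = Add(Rational(3, 8), Rational(-1, 2)) = Rational(-1, 8) ≈ -0.12500)
R = 25 (R = Pow(-5, 2) = 25)
Add(-3157, Mul(-1, R)) = Add(-3157, Mul(-1, 25)) = Add(-3157, -25) = -3182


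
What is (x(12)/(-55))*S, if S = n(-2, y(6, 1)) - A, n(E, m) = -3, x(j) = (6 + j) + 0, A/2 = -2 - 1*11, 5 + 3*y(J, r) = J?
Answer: -414/55 ≈ -7.5273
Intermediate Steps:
y(J, r) = -5/3 + J/3
A = -26 (A = 2*(-2 - 1*11) = 2*(-2 - 11) = 2*(-13) = -26)
x(j) = 6 + j
S = 23 (S = -3 - 1*(-26) = -3 + 26 = 23)
(x(12)/(-55))*S = ((6 + 12)/(-55))*23 = (18*(-1/55))*23 = -18/55*23 = -414/55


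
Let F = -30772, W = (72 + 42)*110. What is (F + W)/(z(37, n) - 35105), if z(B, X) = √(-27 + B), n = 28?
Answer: 128006872/246472203 + 18232*√10/1232361015 ≈ 0.51940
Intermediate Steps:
W = 12540 (W = 114*110 = 12540)
(F + W)/(z(37, n) - 35105) = (-30772 + 12540)/(√(-27 + 37) - 35105) = -18232/(√10 - 35105) = -18232/(-35105 + √10)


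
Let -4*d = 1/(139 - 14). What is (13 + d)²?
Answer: 42237001/250000 ≈ 168.95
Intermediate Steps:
d = -1/500 (d = -1/(4*(139 - 14)) = -¼/125 = -¼*1/125 = -1/500 ≈ -0.0020000)
(13 + d)² = (13 - 1/500)² = (6499/500)² = 42237001/250000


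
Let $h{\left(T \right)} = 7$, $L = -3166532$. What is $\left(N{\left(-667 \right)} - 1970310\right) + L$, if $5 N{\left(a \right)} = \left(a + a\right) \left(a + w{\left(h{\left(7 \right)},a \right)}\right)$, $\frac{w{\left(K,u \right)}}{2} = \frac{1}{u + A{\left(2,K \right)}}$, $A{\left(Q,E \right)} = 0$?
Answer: $- \frac{24794428}{5} \approx -4.9589 \cdot 10^{6}$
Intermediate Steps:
$w{\left(K,u \right)} = \frac{2}{u}$ ($w{\left(K,u \right)} = \frac{2}{u + 0} = \frac{2}{u}$)
$N{\left(a \right)} = \frac{2 a \left(a + \frac{2}{a}\right)}{5}$ ($N{\left(a \right)} = \frac{\left(a + a\right) \left(a + \frac{2}{a}\right)}{5} = \frac{2 a \left(a + \frac{2}{a}\right)}{5}$)
$\left(N{\left(-667 \right)} - 1970310\right) + L = \left(\left(\frac{4}{5} + \frac{2 \left(-667\right)^{2}}{5}\right) - 1970310\right) - 3166532 = \left(\left(\frac{4}{5} + \frac{2}{5} \cdot 444889\right) - 1970310\right) - 3166532 = \left(\left(\frac{4}{5} + \frac{889778}{5}\right) - 1970310\right) - 3166532 = \left(\frac{889782}{5} - 1970310\right) - 3166532 = - \frac{8961768}{5} - 3166532 = - \frac{24794428}{5}$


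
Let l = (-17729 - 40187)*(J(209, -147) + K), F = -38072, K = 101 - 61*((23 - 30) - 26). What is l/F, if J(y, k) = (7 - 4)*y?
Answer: 39686939/9518 ≈ 4169.7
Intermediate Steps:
J(y, k) = 3*y
K = 2114 (K = 101 - 61*(-7 - 26) = 101 - 61*(-33) = 101 + 2013 = 2114)
l = -158747756 (l = (-17729 - 40187)*(3*209 + 2114) = -57916*(627 + 2114) = -57916*2741 = -158747756)
l/F = -158747756/(-38072) = -158747756*(-1/38072) = 39686939/9518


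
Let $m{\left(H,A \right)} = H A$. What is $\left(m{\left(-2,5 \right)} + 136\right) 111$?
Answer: $13986$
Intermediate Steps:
$m{\left(H,A \right)} = A H$
$\left(m{\left(-2,5 \right)} + 136\right) 111 = \left(5 \left(-2\right) + 136\right) 111 = \left(-10 + 136\right) 111 = 126 \cdot 111 = 13986$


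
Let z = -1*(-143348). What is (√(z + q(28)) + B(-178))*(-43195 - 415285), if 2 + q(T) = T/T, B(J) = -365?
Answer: 167345200 - 458480*√143347 ≈ -6.2408e+6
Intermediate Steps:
q(T) = -1 (q(T) = -2 + T/T = -2 + 1 = -1)
z = 143348
(√(z + q(28)) + B(-178))*(-43195 - 415285) = (√(143348 - 1) - 365)*(-43195 - 415285) = (√143347 - 365)*(-458480) = (-365 + √143347)*(-458480) = 167345200 - 458480*√143347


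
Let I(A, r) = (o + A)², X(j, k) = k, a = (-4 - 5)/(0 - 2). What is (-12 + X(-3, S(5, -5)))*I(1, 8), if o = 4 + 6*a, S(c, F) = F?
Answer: -17408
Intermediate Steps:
a = 9/2 (a = -9/(-2) = -9*(-½) = 9/2 ≈ 4.5000)
o = 31 (o = 4 + 6*(9/2) = 4 + 27 = 31)
I(A, r) = (31 + A)²
(-12 + X(-3, S(5, -5)))*I(1, 8) = (-12 - 5)*(31 + 1)² = -17*32² = -17*1024 = -17408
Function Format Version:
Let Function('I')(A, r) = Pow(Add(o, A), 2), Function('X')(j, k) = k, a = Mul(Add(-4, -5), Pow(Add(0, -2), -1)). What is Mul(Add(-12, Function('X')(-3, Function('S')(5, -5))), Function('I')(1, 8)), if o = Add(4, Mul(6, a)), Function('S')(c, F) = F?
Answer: -17408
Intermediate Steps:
a = Rational(9, 2) (a = Mul(-9, Pow(-2, -1)) = Mul(-9, Rational(-1, 2)) = Rational(9, 2) ≈ 4.5000)
o = 31 (o = Add(4, Mul(6, Rational(9, 2))) = Add(4, 27) = 31)
Function('I')(A, r) = Pow(Add(31, A), 2)
Mul(Add(-12, Function('X')(-3, Function('S')(5, -5))), Function('I')(1, 8)) = Mul(Add(-12, -5), Pow(Add(31, 1), 2)) = Mul(-17, Pow(32, 2)) = Mul(-17, 1024) = -17408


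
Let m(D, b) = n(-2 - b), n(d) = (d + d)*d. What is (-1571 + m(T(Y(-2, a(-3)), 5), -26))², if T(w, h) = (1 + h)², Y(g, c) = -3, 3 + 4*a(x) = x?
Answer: 175561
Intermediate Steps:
a(x) = -¾ + x/4
n(d) = 2*d² (n(d) = (2*d)*d = 2*d²)
m(D, b) = 2*(-2 - b)²
(-1571 + m(T(Y(-2, a(-3)), 5), -26))² = (-1571 + 2*(2 - 26)²)² = (-1571 + 2*(-24)²)² = (-1571 + 2*576)² = (-1571 + 1152)² = (-419)² = 175561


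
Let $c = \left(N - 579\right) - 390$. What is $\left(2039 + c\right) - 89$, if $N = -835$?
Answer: $146$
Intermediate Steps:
$c = -1804$ ($c = \left(-835 - 579\right) - 390 = -1414 - 390 = -1804$)
$\left(2039 + c\right) - 89 = \left(2039 - 1804\right) - 89 = 235 - 89 = 146$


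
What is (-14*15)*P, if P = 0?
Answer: 0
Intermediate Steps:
(-14*15)*P = -14*15*0 = -210*0 = 0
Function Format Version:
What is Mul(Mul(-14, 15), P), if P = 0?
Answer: 0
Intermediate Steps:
Mul(Mul(-14, 15), P) = Mul(Mul(-14, 15), 0) = Mul(-210, 0) = 0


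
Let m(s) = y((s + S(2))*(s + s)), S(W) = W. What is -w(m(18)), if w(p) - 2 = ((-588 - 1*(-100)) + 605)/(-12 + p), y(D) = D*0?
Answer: 31/4 ≈ 7.7500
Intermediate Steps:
y(D) = 0
m(s) = 0
w(p) = 2 + 117/(-12 + p) (w(p) = 2 + ((-588 - 1*(-100)) + 605)/(-12 + p) = 2 + ((-588 + 100) + 605)/(-12 + p) = 2 + (-488 + 605)/(-12 + p) = 2 + 117/(-12 + p))
-w(m(18)) = -(93 + 2*0)/(-12 + 0) = -(93 + 0)/(-12) = -(-1)*93/12 = -1*(-31/4) = 31/4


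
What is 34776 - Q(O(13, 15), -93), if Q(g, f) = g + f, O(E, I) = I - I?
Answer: 34869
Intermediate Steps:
O(E, I) = 0
Q(g, f) = f + g
34776 - Q(O(13, 15), -93) = 34776 - (-93 + 0) = 34776 - 1*(-93) = 34776 + 93 = 34869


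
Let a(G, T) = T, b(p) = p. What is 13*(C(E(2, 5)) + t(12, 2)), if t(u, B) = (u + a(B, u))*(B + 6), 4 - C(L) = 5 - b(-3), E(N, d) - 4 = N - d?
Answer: 2444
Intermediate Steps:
E(N, d) = 4 + N - d (E(N, d) = 4 + (N - d) = 4 + N - d)
C(L) = -4 (C(L) = 4 - (5 - 1*(-3)) = 4 - (5 + 3) = 4 - 1*8 = 4 - 8 = -4)
t(u, B) = 2*u*(6 + B) (t(u, B) = (u + u)*(B + 6) = (2*u)*(6 + B) = 2*u*(6 + B))
13*(C(E(2, 5)) + t(12, 2)) = 13*(-4 + 2*12*(6 + 2)) = 13*(-4 + 2*12*8) = 13*(-4 + 192) = 13*188 = 2444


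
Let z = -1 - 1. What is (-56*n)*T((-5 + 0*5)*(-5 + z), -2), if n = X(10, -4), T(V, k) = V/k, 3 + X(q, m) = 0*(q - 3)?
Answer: -2940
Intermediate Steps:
z = -2
X(q, m) = -3 (X(q, m) = -3 + 0*(q - 3) = -3 + 0*(-3 + q) = -3 + 0 = -3)
n = -3
(-56*n)*T((-5 + 0*5)*(-5 + z), -2) = (-56*(-3))*(((-5 + 0*5)*(-5 - 2))/(-2)) = 168*(((-5 + 0)*(-7))*(-½)) = 168*(-5*(-7)*(-½)) = 168*(35*(-½)) = 168*(-35/2) = -2940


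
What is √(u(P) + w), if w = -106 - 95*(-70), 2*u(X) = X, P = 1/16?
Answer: 29*√498/8 ≈ 80.895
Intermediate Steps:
P = 1/16 ≈ 0.062500
u(X) = X/2
w = 6544 (w = -106 + 6650 = 6544)
√(u(P) + w) = √((½)*(1/16) + 6544) = √(1/32 + 6544) = √(209409/32) = 29*√498/8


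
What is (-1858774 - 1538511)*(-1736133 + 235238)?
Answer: 5098968070075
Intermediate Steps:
(-1858774 - 1538511)*(-1736133 + 235238) = -3397285*(-1500895) = 5098968070075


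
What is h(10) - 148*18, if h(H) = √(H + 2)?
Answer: -2664 + 2*√3 ≈ -2660.5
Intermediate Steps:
h(H) = √(2 + H)
h(10) - 148*18 = √(2 + 10) - 148*18 = √12 - 2664 = 2*√3 - 2664 = -2664 + 2*√3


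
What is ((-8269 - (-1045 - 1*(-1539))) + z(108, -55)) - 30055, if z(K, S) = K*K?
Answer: -27154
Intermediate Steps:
z(K, S) = K**2
((-8269 - (-1045 - 1*(-1539))) + z(108, -55)) - 30055 = ((-8269 - (-1045 - 1*(-1539))) + 108**2) - 30055 = ((-8269 - (-1045 + 1539)) + 11664) - 30055 = ((-8269 - 1*494) + 11664) - 30055 = ((-8269 - 494) + 11664) - 30055 = (-8763 + 11664) - 30055 = 2901 - 30055 = -27154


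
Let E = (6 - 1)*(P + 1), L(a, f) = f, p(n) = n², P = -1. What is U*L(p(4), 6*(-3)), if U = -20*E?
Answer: 0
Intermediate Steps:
E = 0 (E = (6 - 1)*(-1 + 1) = 5*0 = 0)
U = 0 (U = -20*0 = 0)
U*L(p(4), 6*(-3)) = 0*(6*(-3)) = 0*(-18) = 0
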